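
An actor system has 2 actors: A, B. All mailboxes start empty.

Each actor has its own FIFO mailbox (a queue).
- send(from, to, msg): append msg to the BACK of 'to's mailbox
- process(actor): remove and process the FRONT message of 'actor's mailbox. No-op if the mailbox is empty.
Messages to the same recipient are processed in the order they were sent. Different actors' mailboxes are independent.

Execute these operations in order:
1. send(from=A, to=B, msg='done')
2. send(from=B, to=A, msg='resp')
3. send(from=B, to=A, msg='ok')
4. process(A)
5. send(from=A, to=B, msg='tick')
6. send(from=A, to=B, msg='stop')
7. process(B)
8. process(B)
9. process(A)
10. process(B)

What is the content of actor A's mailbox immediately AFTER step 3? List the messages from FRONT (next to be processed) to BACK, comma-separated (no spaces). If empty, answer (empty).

After 1 (send(from=A, to=B, msg='done')): A:[] B:[done]
After 2 (send(from=B, to=A, msg='resp')): A:[resp] B:[done]
After 3 (send(from=B, to=A, msg='ok')): A:[resp,ok] B:[done]

resp,ok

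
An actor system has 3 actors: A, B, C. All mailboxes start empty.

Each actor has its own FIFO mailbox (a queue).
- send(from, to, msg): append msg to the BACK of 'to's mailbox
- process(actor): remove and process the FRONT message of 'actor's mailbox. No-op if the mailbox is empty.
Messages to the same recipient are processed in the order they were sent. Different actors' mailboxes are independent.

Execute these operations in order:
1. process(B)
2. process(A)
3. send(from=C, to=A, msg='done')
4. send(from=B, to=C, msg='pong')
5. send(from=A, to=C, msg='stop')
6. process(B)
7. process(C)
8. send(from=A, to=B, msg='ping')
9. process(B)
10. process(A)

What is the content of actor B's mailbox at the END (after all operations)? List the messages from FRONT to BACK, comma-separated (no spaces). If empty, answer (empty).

Answer: (empty)

Derivation:
After 1 (process(B)): A:[] B:[] C:[]
After 2 (process(A)): A:[] B:[] C:[]
After 3 (send(from=C, to=A, msg='done')): A:[done] B:[] C:[]
After 4 (send(from=B, to=C, msg='pong')): A:[done] B:[] C:[pong]
After 5 (send(from=A, to=C, msg='stop')): A:[done] B:[] C:[pong,stop]
After 6 (process(B)): A:[done] B:[] C:[pong,stop]
After 7 (process(C)): A:[done] B:[] C:[stop]
After 8 (send(from=A, to=B, msg='ping')): A:[done] B:[ping] C:[stop]
After 9 (process(B)): A:[done] B:[] C:[stop]
After 10 (process(A)): A:[] B:[] C:[stop]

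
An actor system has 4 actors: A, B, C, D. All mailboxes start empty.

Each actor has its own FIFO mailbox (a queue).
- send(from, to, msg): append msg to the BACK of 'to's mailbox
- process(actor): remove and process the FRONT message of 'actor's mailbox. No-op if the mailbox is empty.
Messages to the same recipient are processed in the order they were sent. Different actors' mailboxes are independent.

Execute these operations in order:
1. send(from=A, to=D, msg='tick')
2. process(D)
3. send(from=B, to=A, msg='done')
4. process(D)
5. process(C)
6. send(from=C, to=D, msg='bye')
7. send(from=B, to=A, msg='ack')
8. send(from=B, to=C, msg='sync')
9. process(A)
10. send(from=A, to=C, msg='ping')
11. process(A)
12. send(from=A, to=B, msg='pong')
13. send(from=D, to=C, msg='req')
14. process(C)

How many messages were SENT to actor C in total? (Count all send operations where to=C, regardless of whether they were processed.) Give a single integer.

After 1 (send(from=A, to=D, msg='tick')): A:[] B:[] C:[] D:[tick]
After 2 (process(D)): A:[] B:[] C:[] D:[]
After 3 (send(from=B, to=A, msg='done')): A:[done] B:[] C:[] D:[]
After 4 (process(D)): A:[done] B:[] C:[] D:[]
After 5 (process(C)): A:[done] B:[] C:[] D:[]
After 6 (send(from=C, to=D, msg='bye')): A:[done] B:[] C:[] D:[bye]
After 7 (send(from=B, to=A, msg='ack')): A:[done,ack] B:[] C:[] D:[bye]
After 8 (send(from=B, to=C, msg='sync')): A:[done,ack] B:[] C:[sync] D:[bye]
After 9 (process(A)): A:[ack] B:[] C:[sync] D:[bye]
After 10 (send(from=A, to=C, msg='ping')): A:[ack] B:[] C:[sync,ping] D:[bye]
After 11 (process(A)): A:[] B:[] C:[sync,ping] D:[bye]
After 12 (send(from=A, to=B, msg='pong')): A:[] B:[pong] C:[sync,ping] D:[bye]
After 13 (send(from=D, to=C, msg='req')): A:[] B:[pong] C:[sync,ping,req] D:[bye]
After 14 (process(C)): A:[] B:[pong] C:[ping,req] D:[bye]

Answer: 3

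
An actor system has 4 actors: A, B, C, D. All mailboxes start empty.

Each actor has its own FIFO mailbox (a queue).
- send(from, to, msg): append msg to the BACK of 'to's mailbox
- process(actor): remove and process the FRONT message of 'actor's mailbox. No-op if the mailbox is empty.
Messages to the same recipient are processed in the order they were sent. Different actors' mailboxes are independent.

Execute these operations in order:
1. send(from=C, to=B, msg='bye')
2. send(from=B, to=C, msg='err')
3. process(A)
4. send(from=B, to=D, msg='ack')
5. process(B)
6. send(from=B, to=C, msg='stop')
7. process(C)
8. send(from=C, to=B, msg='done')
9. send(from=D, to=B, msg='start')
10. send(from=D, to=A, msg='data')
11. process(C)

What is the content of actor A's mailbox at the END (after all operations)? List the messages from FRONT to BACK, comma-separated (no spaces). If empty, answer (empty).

After 1 (send(from=C, to=B, msg='bye')): A:[] B:[bye] C:[] D:[]
After 2 (send(from=B, to=C, msg='err')): A:[] B:[bye] C:[err] D:[]
After 3 (process(A)): A:[] B:[bye] C:[err] D:[]
After 4 (send(from=B, to=D, msg='ack')): A:[] B:[bye] C:[err] D:[ack]
After 5 (process(B)): A:[] B:[] C:[err] D:[ack]
After 6 (send(from=B, to=C, msg='stop')): A:[] B:[] C:[err,stop] D:[ack]
After 7 (process(C)): A:[] B:[] C:[stop] D:[ack]
After 8 (send(from=C, to=B, msg='done')): A:[] B:[done] C:[stop] D:[ack]
After 9 (send(from=D, to=B, msg='start')): A:[] B:[done,start] C:[stop] D:[ack]
After 10 (send(from=D, to=A, msg='data')): A:[data] B:[done,start] C:[stop] D:[ack]
After 11 (process(C)): A:[data] B:[done,start] C:[] D:[ack]

Answer: data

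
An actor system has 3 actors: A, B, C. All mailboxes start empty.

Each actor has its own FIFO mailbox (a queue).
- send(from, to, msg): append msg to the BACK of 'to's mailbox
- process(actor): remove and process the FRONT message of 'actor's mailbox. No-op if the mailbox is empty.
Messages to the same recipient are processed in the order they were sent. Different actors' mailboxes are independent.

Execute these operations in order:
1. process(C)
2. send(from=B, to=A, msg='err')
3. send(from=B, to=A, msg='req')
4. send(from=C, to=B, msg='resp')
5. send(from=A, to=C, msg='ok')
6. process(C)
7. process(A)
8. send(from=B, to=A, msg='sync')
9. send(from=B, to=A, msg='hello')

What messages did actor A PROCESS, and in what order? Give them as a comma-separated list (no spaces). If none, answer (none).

After 1 (process(C)): A:[] B:[] C:[]
After 2 (send(from=B, to=A, msg='err')): A:[err] B:[] C:[]
After 3 (send(from=B, to=A, msg='req')): A:[err,req] B:[] C:[]
After 4 (send(from=C, to=B, msg='resp')): A:[err,req] B:[resp] C:[]
After 5 (send(from=A, to=C, msg='ok')): A:[err,req] B:[resp] C:[ok]
After 6 (process(C)): A:[err,req] B:[resp] C:[]
After 7 (process(A)): A:[req] B:[resp] C:[]
After 8 (send(from=B, to=A, msg='sync')): A:[req,sync] B:[resp] C:[]
After 9 (send(from=B, to=A, msg='hello')): A:[req,sync,hello] B:[resp] C:[]

Answer: err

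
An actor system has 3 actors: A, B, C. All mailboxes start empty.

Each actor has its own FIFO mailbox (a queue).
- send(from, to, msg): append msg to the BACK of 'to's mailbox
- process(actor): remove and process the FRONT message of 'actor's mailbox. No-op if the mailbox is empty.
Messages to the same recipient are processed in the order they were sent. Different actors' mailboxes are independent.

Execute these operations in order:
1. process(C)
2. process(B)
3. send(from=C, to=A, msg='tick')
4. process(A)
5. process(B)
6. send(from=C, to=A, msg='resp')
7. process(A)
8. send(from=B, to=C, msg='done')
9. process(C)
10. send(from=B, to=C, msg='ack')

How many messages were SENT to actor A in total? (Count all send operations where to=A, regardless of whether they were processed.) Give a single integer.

After 1 (process(C)): A:[] B:[] C:[]
After 2 (process(B)): A:[] B:[] C:[]
After 3 (send(from=C, to=A, msg='tick')): A:[tick] B:[] C:[]
After 4 (process(A)): A:[] B:[] C:[]
After 5 (process(B)): A:[] B:[] C:[]
After 6 (send(from=C, to=A, msg='resp')): A:[resp] B:[] C:[]
After 7 (process(A)): A:[] B:[] C:[]
After 8 (send(from=B, to=C, msg='done')): A:[] B:[] C:[done]
After 9 (process(C)): A:[] B:[] C:[]
After 10 (send(from=B, to=C, msg='ack')): A:[] B:[] C:[ack]

Answer: 2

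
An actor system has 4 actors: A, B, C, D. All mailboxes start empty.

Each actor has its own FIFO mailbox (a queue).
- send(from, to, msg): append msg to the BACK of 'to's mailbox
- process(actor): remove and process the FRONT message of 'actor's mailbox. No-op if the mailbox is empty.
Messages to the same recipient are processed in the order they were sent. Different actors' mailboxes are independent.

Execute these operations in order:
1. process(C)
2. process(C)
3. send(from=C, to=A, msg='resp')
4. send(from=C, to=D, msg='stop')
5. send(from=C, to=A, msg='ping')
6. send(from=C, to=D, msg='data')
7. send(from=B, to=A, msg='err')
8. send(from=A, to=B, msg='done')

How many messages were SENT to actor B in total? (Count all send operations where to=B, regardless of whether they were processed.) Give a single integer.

After 1 (process(C)): A:[] B:[] C:[] D:[]
After 2 (process(C)): A:[] B:[] C:[] D:[]
After 3 (send(from=C, to=A, msg='resp')): A:[resp] B:[] C:[] D:[]
After 4 (send(from=C, to=D, msg='stop')): A:[resp] B:[] C:[] D:[stop]
After 5 (send(from=C, to=A, msg='ping')): A:[resp,ping] B:[] C:[] D:[stop]
After 6 (send(from=C, to=D, msg='data')): A:[resp,ping] B:[] C:[] D:[stop,data]
After 7 (send(from=B, to=A, msg='err')): A:[resp,ping,err] B:[] C:[] D:[stop,data]
After 8 (send(from=A, to=B, msg='done')): A:[resp,ping,err] B:[done] C:[] D:[stop,data]

Answer: 1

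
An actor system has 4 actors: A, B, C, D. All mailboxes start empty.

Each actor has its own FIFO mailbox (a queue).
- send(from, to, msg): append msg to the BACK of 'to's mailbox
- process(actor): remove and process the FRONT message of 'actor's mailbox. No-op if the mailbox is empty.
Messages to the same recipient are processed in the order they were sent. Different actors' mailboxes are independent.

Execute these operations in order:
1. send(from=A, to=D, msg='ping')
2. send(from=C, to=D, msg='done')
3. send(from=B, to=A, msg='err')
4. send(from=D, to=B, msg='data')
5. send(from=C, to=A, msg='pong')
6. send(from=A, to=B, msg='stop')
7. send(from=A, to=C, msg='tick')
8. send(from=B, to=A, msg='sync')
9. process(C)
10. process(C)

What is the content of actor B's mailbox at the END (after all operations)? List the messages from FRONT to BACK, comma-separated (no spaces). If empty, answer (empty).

After 1 (send(from=A, to=D, msg='ping')): A:[] B:[] C:[] D:[ping]
After 2 (send(from=C, to=D, msg='done')): A:[] B:[] C:[] D:[ping,done]
After 3 (send(from=B, to=A, msg='err')): A:[err] B:[] C:[] D:[ping,done]
After 4 (send(from=D, to=B, msg='data')): A:[err] B:[data] C:[] D:[ping,done]
After 5 (send(from=C, to=A, msg='pong')): A:[err,pong] B:[data] C:[] D:[ping,done]
After 6 (send(from=A, to=B, msg='stop')): A:[err,pong] B:[data,stop] C:[] D:[ping,done]
After 7 (send(from=A, to=C, msg='tick')): A:[err,pong] B:[data,stop] C:[tick] D:[ping,done]
After 8 (send(from=B, to=A, msg='sync')): A:[err,pong,sync] B:[data,stop] C:[tick] D:[ping,done]
After 9 (process(C)): A:[err,pong,sync] B:[data,stop] C:[] D:[ping,done]
After 10 (process(C)): A:[err,pong,sync] B:[data,stop] C:[] D:[ping,done]

Answer: data,stop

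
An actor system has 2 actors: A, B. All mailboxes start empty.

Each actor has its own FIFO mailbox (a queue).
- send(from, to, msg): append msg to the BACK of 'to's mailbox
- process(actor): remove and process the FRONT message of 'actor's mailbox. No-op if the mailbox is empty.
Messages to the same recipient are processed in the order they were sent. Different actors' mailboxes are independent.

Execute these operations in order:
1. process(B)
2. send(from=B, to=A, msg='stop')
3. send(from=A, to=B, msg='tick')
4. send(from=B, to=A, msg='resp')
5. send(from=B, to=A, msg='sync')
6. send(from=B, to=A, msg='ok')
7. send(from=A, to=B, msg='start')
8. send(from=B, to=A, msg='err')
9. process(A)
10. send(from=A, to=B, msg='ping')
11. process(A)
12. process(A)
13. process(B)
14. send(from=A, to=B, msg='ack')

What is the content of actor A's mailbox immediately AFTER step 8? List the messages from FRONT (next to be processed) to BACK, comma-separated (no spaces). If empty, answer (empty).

After 1 (process(B)): A:[] B:[]
After 2 (send(from=B, to=A, msg='stop')): A:[stop] B:[]
After 3 (send(from=A, to=B, msg='tick')): A:[stop] B:[tick]
After 4 (send(from=B, to=A, msg='resp')): A:[stop,resp] B:[tick]
After 5 (send(from=B, to=A, msg='sync')): A:[stop,resp,sync] B:[tick]
After 6 (send(from=B, to=A, msg='ok')): A:[stop,resp,sync,ok] B:[tick]
After 7 (send(from=A, to=B, msg='start')): A:[stop,resp,sync,ok] B:[tick,start]
After 8 (send(from=B, to=A, msg='err')): A:[stop,resp,sync,ok,err] B:[tick,start]

stop,resp,sync,ok,err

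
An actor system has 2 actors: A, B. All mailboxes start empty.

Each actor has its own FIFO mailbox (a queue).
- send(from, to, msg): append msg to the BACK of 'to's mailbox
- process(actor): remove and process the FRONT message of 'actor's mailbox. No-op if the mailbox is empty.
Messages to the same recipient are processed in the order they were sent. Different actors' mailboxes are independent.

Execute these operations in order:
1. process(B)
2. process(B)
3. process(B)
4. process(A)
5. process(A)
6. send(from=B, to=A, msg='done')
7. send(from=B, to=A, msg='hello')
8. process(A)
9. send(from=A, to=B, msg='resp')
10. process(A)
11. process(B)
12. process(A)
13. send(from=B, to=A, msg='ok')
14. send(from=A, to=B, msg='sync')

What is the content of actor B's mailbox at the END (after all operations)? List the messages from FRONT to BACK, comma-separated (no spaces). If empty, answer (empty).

After 1 (process(B)): A:[] B:[]
After 2 (process(B)): A:[] B:[]
After 3 (process(B)): A:[] B:[]
After 4 (process(A)): A:[] B:[]
After 5 (process(A)): A:[] B:[]
After 6 (send(from=B, to=A, msg='done')): A:[done] B:[]
After 7 (send(from=B, to=A, msg='hello')): A:[done,hello] B:[]
After 8 (process(A)): A:[hello] B:[]
After 9 (send(from=A, to=B, msg='resp')): A:[hello] B:[resp]
After 10 (process(A)): A:[] B:[resp]
After 11 (process(B)): A:[] B:[]
After 12 (process(A)): A:[] B:[]
After 13 (send(from=B, to=A, msg='ok')): A:[ok] B:[]
After 14 (send(from=A, to=B, msg='sync')): A:[ok] B:[sync]

Answer: sync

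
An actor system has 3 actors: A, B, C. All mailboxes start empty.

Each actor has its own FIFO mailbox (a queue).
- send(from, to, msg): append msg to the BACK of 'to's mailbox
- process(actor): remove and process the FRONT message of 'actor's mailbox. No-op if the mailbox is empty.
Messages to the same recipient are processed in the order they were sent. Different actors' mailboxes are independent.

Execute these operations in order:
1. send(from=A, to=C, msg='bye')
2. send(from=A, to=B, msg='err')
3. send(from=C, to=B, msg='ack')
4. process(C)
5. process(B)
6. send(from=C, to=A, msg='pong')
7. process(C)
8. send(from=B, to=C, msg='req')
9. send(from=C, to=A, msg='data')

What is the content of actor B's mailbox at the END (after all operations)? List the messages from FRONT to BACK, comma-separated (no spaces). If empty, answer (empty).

After 1 (send(from=A, to=C, msg='bye')): A:[] B:[] C:[bye]
After 2 (send(from=A, to=B, msg='err')): A:[] B:[err] C:[bye]
After 3 (send(from=C, to=B, msg='ack')): A:[] B:[err,ack] C:[bye]
After 4 (process(C)): A:[] B:[err,ack] C:[]
After 5 (process(B)): A:[] B:[ack] C:[]
After 6 (send(from=C, to=A, msg='pong')): A:[pong] B:[ack] C:[]
After 7 (process(C)): A:[pong] B:[ack] C:[]
After 8 (send(from=B, to=C, msg='req')): A:[pong] B:[ack] C:[req]
After 9 (send(from=C, to=A, msg='data')): A:[pong,data] B:[ack] C:[req]

Answer: ack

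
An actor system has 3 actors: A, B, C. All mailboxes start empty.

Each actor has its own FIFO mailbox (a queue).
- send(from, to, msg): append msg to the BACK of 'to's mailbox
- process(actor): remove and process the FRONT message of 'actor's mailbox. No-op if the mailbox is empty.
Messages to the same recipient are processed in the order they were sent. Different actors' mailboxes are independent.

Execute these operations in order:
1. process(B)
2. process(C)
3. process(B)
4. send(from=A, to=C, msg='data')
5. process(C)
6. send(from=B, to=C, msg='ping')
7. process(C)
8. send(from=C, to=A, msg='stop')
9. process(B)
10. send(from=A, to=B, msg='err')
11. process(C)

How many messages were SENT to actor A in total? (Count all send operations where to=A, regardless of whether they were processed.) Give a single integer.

Answer: 1

Derivation:
After 1 (process(B)): A:[] B:[] C:[]
After 2 (process(C)): A:[] B:[] C:[]
After 3 (process(B)): A:[] B:[] C:[]
After 4 (send(from=A, to=C, msg='data')): A:[] B:[] C:[data]
After 5 (process(C)): A:[] B:[] C:[]
After 6 (send(from=B, to=C, msg='ping')): A:[] B:[] C:[ping]
After 7 (process(C)): A:[] B:[] C:[]
After 8 (send(from=C, to=A, msg='stop')): A:[stop] B:[] C:[]
After 9 (process(B)): A:[stop] B:[] C:[]
After 10 (send(from=A, to=B, msg='err')): A:[stop] B:[err] C:[]
After 11 (process(C)): A:[stop] B:[err] C:[]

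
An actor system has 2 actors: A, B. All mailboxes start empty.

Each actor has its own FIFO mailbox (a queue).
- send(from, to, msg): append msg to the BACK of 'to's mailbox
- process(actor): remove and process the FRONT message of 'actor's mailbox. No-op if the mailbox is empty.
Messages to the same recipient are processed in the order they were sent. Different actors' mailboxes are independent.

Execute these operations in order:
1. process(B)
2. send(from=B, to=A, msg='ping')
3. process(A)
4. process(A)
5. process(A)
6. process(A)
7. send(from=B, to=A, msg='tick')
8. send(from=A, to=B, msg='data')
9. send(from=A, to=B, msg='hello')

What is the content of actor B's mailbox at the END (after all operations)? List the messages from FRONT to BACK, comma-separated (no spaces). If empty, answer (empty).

Answer: data,hello

Derivation:
After 1 (process(B)): A:[] B:[]
After 2 (send(from=B, to=A, msg='ping')): A:[ping] B:[]
After 3 (process(A)): A:[] B:[]
After 4 (process(A)): A:[] B:[]
After 5 (process(A)): A:[] B:[]
After 6 (process(A)): A:[] B:[]
After 7 (send(from=B, to=A, msg='tick')): A:[tick] B:[]
After 8 (send(from=A, to=B, msg='data')): A:[tick] B:[data]
After 9 (send(from=A, to=B, msg='hello')): A:[tick] B:[data,hello]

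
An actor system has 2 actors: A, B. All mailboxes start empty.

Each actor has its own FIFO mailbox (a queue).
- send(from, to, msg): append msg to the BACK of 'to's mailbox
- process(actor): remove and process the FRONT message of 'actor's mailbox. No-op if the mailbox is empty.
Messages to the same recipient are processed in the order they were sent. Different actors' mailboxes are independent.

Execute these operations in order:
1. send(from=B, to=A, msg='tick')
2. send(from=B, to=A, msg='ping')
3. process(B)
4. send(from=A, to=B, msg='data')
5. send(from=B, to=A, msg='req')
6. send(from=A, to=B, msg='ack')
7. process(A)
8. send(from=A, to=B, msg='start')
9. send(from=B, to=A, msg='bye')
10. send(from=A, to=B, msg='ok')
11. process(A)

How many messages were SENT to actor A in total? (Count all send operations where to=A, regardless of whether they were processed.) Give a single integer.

Answer: 4

Derivation:
After 1 (send(from=B, to=A, msg='tick')): A:[tick] B:[]
After 2 (send(from=B, to=A, msg='ping')): A:[tick,ping] B:[]
After 3 (process(B)): A:[tick,ping] B:[]
After 4 (send(from=A, to=B, msg='data')): A:[tick,ping] B:[data]
After 5 (send(from=B, to=A, msg='req')): A:[tick,ping,req] B:[data]
After 6 (send(from=A, to=B, msg='ack')): A:[tick,ping,req] B:[data,ack]
After 7 (process(A)): A:[ping,req] B:[data,ack]
After 8 (send(from=A, to=B, msg='start')): A:[ping,req] B:[data,ack,start]
After 9 (send(from=B, to=A, msg='bye')): A:[ping,req,bye] B:[data,ack,start]
After 10 (send(from=A, to=B, msg='ok')): A:[ping,req,bye] B:[data,ack,start,ok]
After 11 (process(A)): A:[req,bye] B:[data,ack,start,ok]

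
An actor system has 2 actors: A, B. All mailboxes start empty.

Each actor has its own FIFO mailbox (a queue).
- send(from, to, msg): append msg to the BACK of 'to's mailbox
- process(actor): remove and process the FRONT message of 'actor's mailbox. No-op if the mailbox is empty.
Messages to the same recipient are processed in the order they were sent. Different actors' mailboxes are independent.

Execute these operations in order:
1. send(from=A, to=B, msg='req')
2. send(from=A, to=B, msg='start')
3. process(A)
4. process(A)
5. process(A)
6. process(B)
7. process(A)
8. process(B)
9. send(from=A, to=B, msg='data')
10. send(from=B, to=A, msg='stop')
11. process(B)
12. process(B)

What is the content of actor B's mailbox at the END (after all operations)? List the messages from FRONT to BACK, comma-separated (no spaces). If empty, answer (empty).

After 1 (send(from=A, to=B, msg='req')): A:[] B:[req]
After 2 (send(from=A, to=B, msg='start')): A:[] B:[req,start]
After 3 (process(A)): A:[] B:[req,start]
After 4 (process(A)): A:[] B:[req,start]
After 5 (process(A)): A:[] B:[req,start]
After 6 (process(B)): A:[] B:[start]
After 7 (process(A)): A:[] B:[start]
After 8 (process(B)): A:[] B:[]
After 9 (send(from=A, to=B, msg='data')): A:[] B:[data]
After 10 (send(from=B, to=A, msg='stop')): A:[stop] B:[data]
After 11 (process(B)): A:[stop] B:[]
After 12 (process(B)): A:[stop] B:[]

Answer: (empty)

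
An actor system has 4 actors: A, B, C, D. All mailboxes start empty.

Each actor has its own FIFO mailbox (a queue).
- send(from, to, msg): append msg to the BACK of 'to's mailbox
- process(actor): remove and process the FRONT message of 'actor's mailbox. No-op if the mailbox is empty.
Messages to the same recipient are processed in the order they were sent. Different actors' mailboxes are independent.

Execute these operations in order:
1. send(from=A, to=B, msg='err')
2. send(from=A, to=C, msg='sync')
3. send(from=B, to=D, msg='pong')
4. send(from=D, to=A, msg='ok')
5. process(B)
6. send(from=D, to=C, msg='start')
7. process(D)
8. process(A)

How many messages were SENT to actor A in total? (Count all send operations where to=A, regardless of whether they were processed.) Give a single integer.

Answer: 1

Derivation:
After 1 (send(from=A, to=B, msg='err')): A:[] B:[err] C:[] D:[]
After 2 (send(from=A, to=C, msg='sync')): A:[] B:[err] C:[sync] D:[]
After 3 (send(from=B, to=D, msg='pong')): A:[] B:[err] C:[sync] D:[pong]
After 4 (send(from=D, to=A, msg='ok')): A:[ok] B:[err] C:[sync] D:[pong]
After 5 (process(B)): A:[ok] B:[] C:[sync] D:[pong]
After 6 (send(from=D, to=C, msg='start')): A:[ok] B:[] C:[sync,start] D:[pong]
After 7 (process(D)): A:[ok] B:[] C:[sync,start] D:[]
After 8 (process(A)): A:[] B:[] C:[sync,start] D:[]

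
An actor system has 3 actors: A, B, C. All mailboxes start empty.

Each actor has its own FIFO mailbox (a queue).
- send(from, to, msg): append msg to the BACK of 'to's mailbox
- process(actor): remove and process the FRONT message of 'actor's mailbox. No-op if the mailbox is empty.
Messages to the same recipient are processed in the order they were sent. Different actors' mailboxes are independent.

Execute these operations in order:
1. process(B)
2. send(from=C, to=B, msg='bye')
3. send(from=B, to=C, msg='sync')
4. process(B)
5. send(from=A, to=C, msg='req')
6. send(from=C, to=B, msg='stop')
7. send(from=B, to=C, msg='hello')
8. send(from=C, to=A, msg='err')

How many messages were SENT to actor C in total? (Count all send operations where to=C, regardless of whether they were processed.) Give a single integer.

After 1 (process(B)): A:[] B:[] C:[]
After 2 (send(from=C, to=B, msg='bye')): A:[] B:[bye] C:[]
After 3 (send(from=B, to=C, msg='sync')): A:[] B:[bye] C:[sync]
After 4 (process(B)): A:[] B:[] C:[sync]
After 5 (send(from=A, to=C, msg='req')): A:[] B:[] C:[sync,req]
After 6 (send(from=C, to=B, msg='stop')): A:[] B:[stop] C:[sync,req]
After 7 (send(from=B, to=C, msg='hello')): A:[] B:[stop] C:[sync,req,hello]
After 8 (send(from=C, to=A, msg='err')): A:[err] B:[stop] C:[sync,req,hello]

Answer: 3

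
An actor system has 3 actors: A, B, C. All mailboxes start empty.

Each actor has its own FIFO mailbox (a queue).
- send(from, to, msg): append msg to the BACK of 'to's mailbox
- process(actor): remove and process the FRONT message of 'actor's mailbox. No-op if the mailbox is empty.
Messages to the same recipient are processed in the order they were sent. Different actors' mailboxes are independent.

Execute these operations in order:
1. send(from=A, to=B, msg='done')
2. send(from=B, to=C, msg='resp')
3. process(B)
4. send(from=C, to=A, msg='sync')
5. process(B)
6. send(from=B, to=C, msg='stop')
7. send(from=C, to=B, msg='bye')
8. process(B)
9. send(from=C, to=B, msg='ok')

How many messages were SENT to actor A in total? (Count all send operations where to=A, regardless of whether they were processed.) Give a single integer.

After 1 (send(from=A, to=B, msg='done')): A:[] B:[done] C:[]
After 2 (send(from=B, to=C, msg='resp')): A:[] B:[done] C:[resp]
After 3 (process(B)): A:[] B:[] C:[resp]
After 4 (send(from=C, to=A, msg='sync')): A:[sync] B:[] C:[resp]
After 5 (process(B)): A:[sync] B:[] C:[resp]
After 6 (send(from=B, to=C, msg='stop')): A:[sync] B:[] C:[resp,stop]
After 7 (send(from=C, to=B, msg='bye')): A:[sync] B:[bye] C:[resp,stop]
After 8 (process(B)): A:[sync] B:[] C:[resp,stop]
After 9 (send(from=C, to=B, msg='ok')): A:[sync] B:[ok] C:[resp,stop]

Answer: 1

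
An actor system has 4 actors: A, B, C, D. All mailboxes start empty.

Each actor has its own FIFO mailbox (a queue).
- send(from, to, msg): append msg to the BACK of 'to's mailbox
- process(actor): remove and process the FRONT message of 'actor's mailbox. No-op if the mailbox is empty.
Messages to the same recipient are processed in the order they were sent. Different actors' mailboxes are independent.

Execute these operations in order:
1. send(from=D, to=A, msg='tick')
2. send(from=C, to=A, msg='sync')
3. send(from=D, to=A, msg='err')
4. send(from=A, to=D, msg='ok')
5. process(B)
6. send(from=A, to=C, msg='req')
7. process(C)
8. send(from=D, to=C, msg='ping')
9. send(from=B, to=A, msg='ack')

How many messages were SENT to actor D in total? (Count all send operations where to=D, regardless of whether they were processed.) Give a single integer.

Answer: 1

Derivation:
After 1 (send(from=D, to=A, msg='tick')): A:[tick] B:[] C:[] D:[]
After 2 (send(from=C, to=A, msg='sync')): A:[tick,sync] B:[] C:[] D:[]
After 3 (send(from=D, to=A, msg='err')): A:[tick,sync,err] B:[] C:[] D:[]
After 4 (send(from=A, to=D, msg='ok')): A:[tick,sync,err] B:[] C:[] D:[ok]
After 5 (process(B)): A:[tick,sync,err] B:[] C:[] D:[ok]
After 6 (send(from=A, to=C, msg='req')): A:[tick,sync,err] B:[] C:[req] D:[ok]
After 7 (process(C)): A:[tick,sync,err] B:[] C:[] D:[ok]
After 8 (send(from=D, to=C, msg='ping')): A:[tick,sync,err] B:[] C:[ping] D:[ok]
After 9 (send(from=B, to=A, msg='ack')): A:[tick,sync,err,ack] B:[] C:[ping] D:[ok]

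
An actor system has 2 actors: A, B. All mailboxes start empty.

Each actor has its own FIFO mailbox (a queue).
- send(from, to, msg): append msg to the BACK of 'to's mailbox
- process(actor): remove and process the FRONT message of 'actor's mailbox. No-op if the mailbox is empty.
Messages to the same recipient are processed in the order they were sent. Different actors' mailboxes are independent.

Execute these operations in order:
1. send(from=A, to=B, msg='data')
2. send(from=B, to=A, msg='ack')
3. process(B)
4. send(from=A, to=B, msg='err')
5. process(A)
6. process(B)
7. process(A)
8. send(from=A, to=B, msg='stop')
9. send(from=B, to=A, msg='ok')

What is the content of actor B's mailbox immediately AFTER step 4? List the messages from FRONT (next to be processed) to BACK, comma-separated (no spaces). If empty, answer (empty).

After 1 (send(from=A, to=B, msg='data')): A:[] B:[data]
After 2 (send(from=B, to=A, msg='ack')): A:[ack] B:[data]
After 3 (process(B)): A:[ack] B:[]
After 4 (send(from=A, to=B, msg='err')): A:[ack] B:[err]

err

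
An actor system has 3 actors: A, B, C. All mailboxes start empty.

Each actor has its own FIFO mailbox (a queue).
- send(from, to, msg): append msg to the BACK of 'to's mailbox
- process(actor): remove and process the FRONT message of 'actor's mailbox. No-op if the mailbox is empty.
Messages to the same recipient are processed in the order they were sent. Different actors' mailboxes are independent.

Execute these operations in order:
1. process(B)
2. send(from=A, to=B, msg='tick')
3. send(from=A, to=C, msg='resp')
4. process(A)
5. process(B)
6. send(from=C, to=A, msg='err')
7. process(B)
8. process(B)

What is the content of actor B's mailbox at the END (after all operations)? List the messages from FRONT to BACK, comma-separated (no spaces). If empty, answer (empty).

Answer: (empty)

Derivation:
After 1 (process(B)): A:[] B:[] C:[]
After 2 (send(from=A, to=B, msg='tick')): A:[] B:[tick] C:[]
After 3 (send(from=A, to=C, msg='resp')): A:[] B:[tick] C:[resp]
After 4 (process(A)): A:[] B:[tick] C:[resp]
After 5 (process(B)): A:[] B:[] C:[resp]
After 6 (send(from=C, to=A, msg='err')): A:[err] B:[] C:[resp]
After 7 (process(B)): A:[err] B:[] C:[resp]
After 8 (process(B)): A:[err] B:[] C:[resp]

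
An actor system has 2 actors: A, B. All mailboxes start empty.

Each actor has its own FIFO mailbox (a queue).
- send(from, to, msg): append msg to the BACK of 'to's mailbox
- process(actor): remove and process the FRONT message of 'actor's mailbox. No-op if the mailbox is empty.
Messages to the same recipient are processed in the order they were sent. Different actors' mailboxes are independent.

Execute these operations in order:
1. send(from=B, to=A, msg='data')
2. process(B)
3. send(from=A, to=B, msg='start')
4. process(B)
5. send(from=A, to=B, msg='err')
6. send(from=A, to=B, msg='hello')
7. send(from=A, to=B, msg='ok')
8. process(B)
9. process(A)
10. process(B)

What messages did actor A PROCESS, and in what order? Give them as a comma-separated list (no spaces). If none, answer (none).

After 1 (send(from=B, to=A, msg='data')): A:[data] B:[]
After 2 (process(B)): A:[data] B:[]
After 3 (send(from=A, to=B, msg='start')): A:[data] B:[start]
After 4 (process(B)): A:[data] B:[]
After 5 (send(from=A, to=B, msg='err')): A:[data] B:[err]
After 6 (send(from=A, to=B, msg='hello')): A:[data] B:[err,hello]
After 7 (send(from=A, to=B, msg='ok')): A:[data] B:[err,hello,ok]
After 8 (process(B)): A:[data] B:[hello,ok]
After 9 (process(A)): A:[] B:[hello,ok]
After 10 (process(B)): A:[] B:[ok]

Answer: data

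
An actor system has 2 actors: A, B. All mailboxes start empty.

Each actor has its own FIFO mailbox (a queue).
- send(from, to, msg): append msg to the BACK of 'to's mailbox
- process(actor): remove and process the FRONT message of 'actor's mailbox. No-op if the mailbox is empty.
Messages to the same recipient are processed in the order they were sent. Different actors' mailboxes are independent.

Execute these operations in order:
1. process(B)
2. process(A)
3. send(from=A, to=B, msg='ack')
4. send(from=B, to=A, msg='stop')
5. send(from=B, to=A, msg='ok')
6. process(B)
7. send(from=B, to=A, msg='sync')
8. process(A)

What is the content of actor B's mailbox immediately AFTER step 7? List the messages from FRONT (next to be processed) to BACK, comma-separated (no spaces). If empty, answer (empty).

After 1 (process(B)): A:[] B:[]
After 2 (process(A)): A:[] B:[]
After 3 (send(from=A, to=B, msg='ack')): A:[] B:[ack]
After 4 (send(from=B, to=A, msg='stop')): A:[stop] B:[ack]
After 5 (send(from=B, to=A, msg='ok')): A:[stop,ok] B:[ack]
After 6 (process(B)): A:[stop,ok] B:[]
After 7 (send(from=B, to=A, msg='sync')): A:[stop,ok,sync] B:[]

(empty)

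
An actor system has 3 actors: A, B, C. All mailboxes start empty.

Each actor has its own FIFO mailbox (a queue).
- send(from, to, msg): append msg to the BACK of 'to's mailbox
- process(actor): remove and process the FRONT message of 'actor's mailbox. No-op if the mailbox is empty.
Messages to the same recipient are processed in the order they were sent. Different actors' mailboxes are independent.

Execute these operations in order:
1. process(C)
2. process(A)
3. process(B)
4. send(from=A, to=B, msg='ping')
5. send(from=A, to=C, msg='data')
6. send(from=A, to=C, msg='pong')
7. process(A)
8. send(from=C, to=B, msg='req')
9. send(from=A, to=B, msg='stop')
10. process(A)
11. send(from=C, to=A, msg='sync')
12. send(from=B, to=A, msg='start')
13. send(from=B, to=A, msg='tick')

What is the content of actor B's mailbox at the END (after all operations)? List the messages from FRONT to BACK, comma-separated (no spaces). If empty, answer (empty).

After 1 (process(C)): A:[] B:[] C:[]
After 2 (process(A)): A:[] B:[] C:[]
After 3 (process(B)): A:[] B:[] C:[]
After 4 (send(from=A, to=B, msg='ping')): A:[] B:[ping] C:[]
After 5 (send(from=A, to=C, msg='data')): A:[] B:[ping] C:[data]
After 6 (send(from=A, to=C, msg='pong')): A:[] B:[ping] C:[data,pong]
After 7 (process(A)): A:[] B:[ping] C:[data,pong]
After 8 (send(from=C, to=B, msg='req')): A:[] B:[ping,req] C:[data,pong]
After 9 (send(from=A, to=B, msg='stop')): A:[] B:[ping,req,stop] C:[data,pong]
After 10 (process(A)): A:[] B:[ping,req,stop] C:[data,pong]
After 11 (send(from=C, to=A, msg='sync')): A:[sync] B:[ping,req,stop] C:[data,pong]
After 12 (send(from=B, to=A, msg='start')): A:[sync,start] B:[ping,req,stop] C:[data,pong]
After 13 (send(from=B, to=A, msg='tick')): A:[sync,start,tick] B:[ping,req,stop] C:[data,pong]

Answer: ping,req,stop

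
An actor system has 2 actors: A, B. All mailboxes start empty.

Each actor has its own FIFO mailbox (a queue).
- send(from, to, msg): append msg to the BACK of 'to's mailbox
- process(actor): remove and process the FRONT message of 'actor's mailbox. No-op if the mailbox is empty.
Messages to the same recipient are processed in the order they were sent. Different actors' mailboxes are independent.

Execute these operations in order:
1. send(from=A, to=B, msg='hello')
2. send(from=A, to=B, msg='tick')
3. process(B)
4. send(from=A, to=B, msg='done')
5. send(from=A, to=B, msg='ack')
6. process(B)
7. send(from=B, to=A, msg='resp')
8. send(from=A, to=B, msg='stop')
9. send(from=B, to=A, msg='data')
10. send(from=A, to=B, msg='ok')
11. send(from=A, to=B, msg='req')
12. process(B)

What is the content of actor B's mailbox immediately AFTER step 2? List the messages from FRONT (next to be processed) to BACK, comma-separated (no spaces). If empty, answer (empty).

After 1 (send(from=A, to=B, msg='hello')): A:[] B:[hello]
After 2 (send(from=A, to=B, msg='tick')): A:[] B:[hello,tick]

hello,tick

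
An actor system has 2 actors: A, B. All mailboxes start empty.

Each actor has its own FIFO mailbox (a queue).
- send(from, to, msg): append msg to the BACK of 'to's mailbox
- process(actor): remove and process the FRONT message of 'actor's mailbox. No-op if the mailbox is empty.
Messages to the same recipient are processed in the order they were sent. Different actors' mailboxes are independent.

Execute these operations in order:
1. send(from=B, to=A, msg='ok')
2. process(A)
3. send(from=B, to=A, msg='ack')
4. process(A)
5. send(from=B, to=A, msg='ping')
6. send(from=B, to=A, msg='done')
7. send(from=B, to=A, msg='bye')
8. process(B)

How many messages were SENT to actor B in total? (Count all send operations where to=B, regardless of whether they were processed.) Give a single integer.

Answer: 0

Derivation:
After 1 (send(from=B, to=A, msg='ok')): A:[ok] B:[]
After 2 (process(A)): A:[] B:[]
After 3 (send(from=B, to=A, msg='ack')): A:[ack] B:[]
After 4 (process(A)): A:[] B:[]
After 5 (send(from=B, to=A, msg='ping')): A:[ping] B:[]
After 6 (send(from=B, to=A, msg='done')): A:[ping,done] B:[]
After 7 (send(from=B, to=A, msg='bye')): A:[ping,done,bye] B:[]
After 8 (process(B)): A:[ping,done,bye] B:[]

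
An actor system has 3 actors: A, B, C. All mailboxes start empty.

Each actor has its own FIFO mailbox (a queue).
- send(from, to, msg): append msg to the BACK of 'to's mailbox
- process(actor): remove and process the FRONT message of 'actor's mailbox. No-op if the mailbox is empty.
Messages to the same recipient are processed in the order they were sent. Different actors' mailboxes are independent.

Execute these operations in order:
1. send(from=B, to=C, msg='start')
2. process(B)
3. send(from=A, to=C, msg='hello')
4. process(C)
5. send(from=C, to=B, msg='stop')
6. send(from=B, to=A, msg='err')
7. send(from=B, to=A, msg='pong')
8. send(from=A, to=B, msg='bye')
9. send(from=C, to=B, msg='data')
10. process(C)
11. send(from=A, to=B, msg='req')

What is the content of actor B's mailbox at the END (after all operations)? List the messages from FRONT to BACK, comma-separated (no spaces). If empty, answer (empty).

Answer: stop,bye,data,req

Derivation:
After 1 (send(from=B, to=C, msg='start')): A:[] B:[] C:[start]
After 2 (process(B)): A:[] B:[] C:[start]
After 3 (send(from=A, to=C, msg='hello')): A:[] B:[] C:[start,hello]
After 4 (process(C)): A:[] B:[] C:[hello]
After 5 (send(from=C, to=B, msg='stop')): A:[] B:[stop] C:[hello]
After 6 (send(from=B, to=A, msg='err')): A:[err] B:[stop] C:[hello]
After 7 (send(from=B, to=A, msg='pong')): A:[err,pong] B:[stop] C:[hello]
After 8 (send(from=A, to=B, msg='bye')): A:[err,pong] B:[stop,bye] C:[hello]
After 9 (send(from=C, to=B, msg='data')): A:[err,pong] B:[stop,bye,data] C:[hello]
After 10 (process(C)): A:[err,pong] B:[stop,bye,data] C:[]
After 11 (send(from=A, to=B, msg='req')): A:[err,pong] B:[stop,bye,data,req] C:[]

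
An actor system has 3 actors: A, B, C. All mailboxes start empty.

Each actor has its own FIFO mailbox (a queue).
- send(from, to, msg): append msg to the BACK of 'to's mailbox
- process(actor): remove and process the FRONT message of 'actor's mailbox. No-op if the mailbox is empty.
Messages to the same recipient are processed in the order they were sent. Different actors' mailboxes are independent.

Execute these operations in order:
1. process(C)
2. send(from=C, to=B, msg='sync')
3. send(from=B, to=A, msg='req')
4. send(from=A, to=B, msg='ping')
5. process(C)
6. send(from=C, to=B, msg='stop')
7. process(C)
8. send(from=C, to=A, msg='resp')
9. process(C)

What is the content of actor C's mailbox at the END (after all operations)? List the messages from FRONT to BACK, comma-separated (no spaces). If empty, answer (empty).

Answer: (empty)

Derivation:
After 1 (process(C)): A:[] B:[] C:[]
After 2 (send(from=C, to=B, msg='sync')): A:[] B:[sync] C:[]
After 3 (send(from=B, to=A, msg='req')): A:[req] B:[sync] C:[]
After 4 (send(from=A, to=B, msg='ping')): A:[req] B:[sync,ping] C:[]
After 5 (process(C)): A:[req] B:[sync,ping] C:[]
After 6 (send(from=C, to=B, msg='stop')): A:[req] B:[sync,ping,stop] C:[]
After 7 (process(C)): A:[req] B:[sync,ping,stop] C:[]
After 8 (send(from=C, to=A, msg='resp')): A:[req,resp] B:[sync,ping,stop] C:[]
After 9 (process(C)): A:[req,resp] B:[sync,ping,stop] C:[]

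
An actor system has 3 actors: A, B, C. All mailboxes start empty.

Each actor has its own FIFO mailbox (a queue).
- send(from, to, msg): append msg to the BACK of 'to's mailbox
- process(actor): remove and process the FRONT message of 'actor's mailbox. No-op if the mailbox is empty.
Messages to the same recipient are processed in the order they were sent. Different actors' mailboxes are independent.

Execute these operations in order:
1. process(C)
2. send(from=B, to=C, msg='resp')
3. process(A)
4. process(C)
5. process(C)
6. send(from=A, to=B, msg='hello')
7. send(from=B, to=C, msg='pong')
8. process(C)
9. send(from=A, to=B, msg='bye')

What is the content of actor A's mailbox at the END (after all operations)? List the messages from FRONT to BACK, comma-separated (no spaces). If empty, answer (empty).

Answer: (empty)

Derivation:
After 1 (process(C)): A:[] B:[] C:[]
After 2 (send(from=B, to=C, msg='resp')): A:[] B:[] C:[resp]
After 3 (process(A)): A:[] B:[] C:[resp]
After 4 (process(C)): A:[] B:[] C:[]
After 5 (process(C)): A:[] B:[] C:[]
After 6 (send(from=A, to=B, msg='hello')): A:[] B:[hello] C:[]
After 7 (send(from=B, to=C, msg='pong')): A:[] B:[hello] C:[pong]
After 8 (process(C)): A:[] B:[hello] C:[]
After 9 (send(from=A, to=B, msg='bye')): A:[] B:[hello,bye] C:[]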